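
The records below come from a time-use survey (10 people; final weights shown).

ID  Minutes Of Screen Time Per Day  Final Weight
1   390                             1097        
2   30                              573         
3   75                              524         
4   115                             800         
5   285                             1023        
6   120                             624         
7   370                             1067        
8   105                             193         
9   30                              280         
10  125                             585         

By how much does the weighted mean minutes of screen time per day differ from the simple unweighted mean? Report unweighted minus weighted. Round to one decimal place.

Unweighted sum = 1645
Unweighted mean = 1645 / 10 = 164.5
Weighted sum = 390×1097 + 30×573 + 75×524 + 115×800 + 285×1023 + 120×624 + 370×1067 + 105×193 + 30×280 + 125×585
  = 427830 + 17190 + 39300 + 92000 + 291555 + 74880 + 394790 + 20265 + 8400 + 73125 = 1439335
Sum of weights = 1097 + 573 + 524 + 800 + 1023 + 624 + 1067 + 193 + 280 + 585 = 6766
Weighted mean = 1439335 / 6766 = 212.73056
Difference (unweighted minus weighted) = -48.230565

-48.2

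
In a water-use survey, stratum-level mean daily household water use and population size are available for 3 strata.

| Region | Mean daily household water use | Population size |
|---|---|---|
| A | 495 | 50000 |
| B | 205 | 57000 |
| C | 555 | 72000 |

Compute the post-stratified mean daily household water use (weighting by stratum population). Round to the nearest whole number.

427

Σ Nₕ·x̄ₕ = 495×50000 + 205×57000 + 555×72000
  = 76395000
Σ Nₕ = 179000
Overall mean = 76395000 / 179000 = 426.78771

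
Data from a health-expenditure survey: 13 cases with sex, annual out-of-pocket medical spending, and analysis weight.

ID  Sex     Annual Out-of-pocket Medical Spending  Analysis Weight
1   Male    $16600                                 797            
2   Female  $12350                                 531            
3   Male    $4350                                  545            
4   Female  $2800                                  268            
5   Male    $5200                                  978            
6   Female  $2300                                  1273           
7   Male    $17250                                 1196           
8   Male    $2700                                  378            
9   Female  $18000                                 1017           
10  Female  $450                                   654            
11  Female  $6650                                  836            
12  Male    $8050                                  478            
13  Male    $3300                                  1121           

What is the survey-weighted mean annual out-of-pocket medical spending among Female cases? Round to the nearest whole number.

7512

Female rows: 2, 4, 6, 9, 10, 11
Weighted sum = 34395850
Sum of weights = 531 + 268 + 1273 + 1017 + 654 + 836 = 4579
Weighted mean = 34395850 / 4579 = 7511.651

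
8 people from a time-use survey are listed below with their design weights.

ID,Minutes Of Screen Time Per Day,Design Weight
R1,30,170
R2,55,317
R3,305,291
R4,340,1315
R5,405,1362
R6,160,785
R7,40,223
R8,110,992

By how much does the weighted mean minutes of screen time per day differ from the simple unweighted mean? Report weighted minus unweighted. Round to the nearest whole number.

68

Unweighted sum = 1445
Unweighted mean = 1445 / 8 = 180.625
Weighted sum = 30×170 + 55×317 + 305×291 + 340×1315 + 405×1362 + 160×785 + 40×223 + 110×992
  = 1353640
Sum of weights = 170 + 317 + 291 + 1315 + 1362 + 785 + 223 + 992 = 5455
Weighted mean = 1353640 / 5455 = 248.14665
Difference (weighted minus unweighted) = 67.521654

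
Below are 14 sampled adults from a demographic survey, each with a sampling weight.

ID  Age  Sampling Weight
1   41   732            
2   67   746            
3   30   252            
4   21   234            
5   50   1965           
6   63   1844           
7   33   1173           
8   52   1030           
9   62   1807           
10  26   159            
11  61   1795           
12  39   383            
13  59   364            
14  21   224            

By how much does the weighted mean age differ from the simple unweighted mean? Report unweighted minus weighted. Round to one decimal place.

Unweighted sum = 625
Unweighted mean = 625 / 14 = 44.642857
Weighted sum = 665939
Sum of weights = 12708
Weighted mean = 665939 / 12708 = 52.403132
Difference (unweighted minus weighted) = -7.7602747

-7.8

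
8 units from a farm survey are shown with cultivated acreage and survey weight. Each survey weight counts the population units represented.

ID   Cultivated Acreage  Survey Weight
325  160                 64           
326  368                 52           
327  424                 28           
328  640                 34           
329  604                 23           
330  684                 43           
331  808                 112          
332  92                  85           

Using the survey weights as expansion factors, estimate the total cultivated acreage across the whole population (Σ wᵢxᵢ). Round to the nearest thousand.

Weighted total = 160×64 + 368×52 + 424×28 + 640×34 + 604×23 + 684×43 + 808×112 + 92×85
  = 10240 + 19136 + 11872 + 21760 + 13892 + 29412 + 90496 + 7820 = 204628

205000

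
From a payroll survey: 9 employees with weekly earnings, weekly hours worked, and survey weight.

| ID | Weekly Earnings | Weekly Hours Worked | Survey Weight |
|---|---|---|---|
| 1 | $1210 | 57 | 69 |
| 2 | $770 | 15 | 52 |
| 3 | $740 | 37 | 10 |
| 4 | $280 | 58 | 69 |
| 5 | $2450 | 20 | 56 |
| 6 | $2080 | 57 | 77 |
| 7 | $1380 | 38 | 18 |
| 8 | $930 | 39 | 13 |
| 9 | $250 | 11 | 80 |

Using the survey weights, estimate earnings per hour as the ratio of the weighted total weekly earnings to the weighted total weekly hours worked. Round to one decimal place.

Σ wᵢ·y = 1210×69 + 770×52 + 740×10 + 280×69 + 2450×56 + 2080×77 + 1380×18 + 930×13 + 250×80
  = 83490 + 40040 + 7400 + 19320 + 137200 + 160160 + 24840 + 12090 + 20000 = 504540
Σ wᵢ·x = 16665
Ratio = 504540 / 16665 = 30.275428

30.3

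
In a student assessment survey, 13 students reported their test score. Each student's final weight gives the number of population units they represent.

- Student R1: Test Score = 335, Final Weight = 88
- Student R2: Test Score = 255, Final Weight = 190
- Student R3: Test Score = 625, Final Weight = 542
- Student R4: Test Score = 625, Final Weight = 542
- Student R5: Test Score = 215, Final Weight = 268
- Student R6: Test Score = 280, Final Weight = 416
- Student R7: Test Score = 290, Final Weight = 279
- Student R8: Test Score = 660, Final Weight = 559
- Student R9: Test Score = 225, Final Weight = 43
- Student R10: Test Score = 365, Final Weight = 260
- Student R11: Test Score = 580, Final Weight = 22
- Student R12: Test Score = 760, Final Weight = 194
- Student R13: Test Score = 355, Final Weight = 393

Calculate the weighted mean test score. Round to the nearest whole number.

470

Weighted sum = 1783670
Sum of weights = 3796
Weighted mean = 1783670 / 3796 = 469.88145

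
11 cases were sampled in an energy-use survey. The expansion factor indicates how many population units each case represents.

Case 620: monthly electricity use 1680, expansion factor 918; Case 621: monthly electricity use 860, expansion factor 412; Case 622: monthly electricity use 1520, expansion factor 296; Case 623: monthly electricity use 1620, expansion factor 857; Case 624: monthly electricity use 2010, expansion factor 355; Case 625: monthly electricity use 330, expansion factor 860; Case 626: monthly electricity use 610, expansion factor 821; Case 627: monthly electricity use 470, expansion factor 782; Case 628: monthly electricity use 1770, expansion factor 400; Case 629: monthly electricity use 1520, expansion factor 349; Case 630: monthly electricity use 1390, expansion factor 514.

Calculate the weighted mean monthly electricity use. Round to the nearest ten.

Weighted sum = 1680×918 + 860×412 + 1520×296 + 1620×857 + 2010×355 + 330×860 + 610×821 + 470×782 + 1770×400 + 1520×349 + 1390×514
  = 1542240 + 354320 + 449920 + 1388340 + 713550 + 283800 + 500810 + 367540 + 708000 + 530480 + 714460 = 7553460
Sum of weights = 918 + 412 + 296 + 857 + 355 + 860 + 821 + 782 + 400 + 349 + 514 = 6564
Weighted mean = 7553460 / 6564 = 1150.7404

1150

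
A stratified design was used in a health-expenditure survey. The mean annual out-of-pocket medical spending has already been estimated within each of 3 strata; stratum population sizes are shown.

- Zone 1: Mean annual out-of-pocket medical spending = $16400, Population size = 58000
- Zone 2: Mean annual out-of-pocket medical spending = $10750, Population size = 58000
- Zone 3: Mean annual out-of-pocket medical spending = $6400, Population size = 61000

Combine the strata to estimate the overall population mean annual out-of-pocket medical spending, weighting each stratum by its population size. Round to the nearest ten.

11100

Σ Nₕ·x̄ₕ = 1965100000
Σ Nₕ = 58000 + 58000 + 61000 = 177000
Overall mean = 1965100000 / 177000 = 11102.26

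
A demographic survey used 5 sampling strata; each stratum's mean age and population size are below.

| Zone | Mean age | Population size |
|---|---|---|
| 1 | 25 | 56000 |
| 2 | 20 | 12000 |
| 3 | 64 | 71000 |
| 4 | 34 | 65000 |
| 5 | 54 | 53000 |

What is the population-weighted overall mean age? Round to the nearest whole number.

Σ Nₕ·x̄ₕ = 25×56000 + 20×12000 + 64×71000 + 34×65000 + 54×53000
  = 1400000 + 240000 + 4544000 + 2210000 + 2862000 = 11256000
Σ Nₕ = 56000 + 12000 + 71000 + 65000 + 53000 = 257000
Overall mean = 11256000 / 257000 = 43.797665

44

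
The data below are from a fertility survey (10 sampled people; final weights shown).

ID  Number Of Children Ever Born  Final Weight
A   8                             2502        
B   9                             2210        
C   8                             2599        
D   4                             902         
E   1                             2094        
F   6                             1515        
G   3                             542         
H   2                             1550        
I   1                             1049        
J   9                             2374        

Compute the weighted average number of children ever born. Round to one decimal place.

Weighted sum = 8×2502 + 9×2210 + 8×2599 + 4×902 + 1×2094 + 6×1515 + 3×542 + 2×1550 + 1×1049 + 9×2374
  = 20016 + 19890 + 20792 + 3608 + 2094 + 9090 + 1626 + 3100 + 1049 + 21366 = 102631
Sum of weights = 2502 + 2210 + 2599 + 902 + 2094 + 1515 + 542 + 1550 + 1049 + 2374 = 17337
Weighted mean = 102631 / 17337 = 5.919767

5.9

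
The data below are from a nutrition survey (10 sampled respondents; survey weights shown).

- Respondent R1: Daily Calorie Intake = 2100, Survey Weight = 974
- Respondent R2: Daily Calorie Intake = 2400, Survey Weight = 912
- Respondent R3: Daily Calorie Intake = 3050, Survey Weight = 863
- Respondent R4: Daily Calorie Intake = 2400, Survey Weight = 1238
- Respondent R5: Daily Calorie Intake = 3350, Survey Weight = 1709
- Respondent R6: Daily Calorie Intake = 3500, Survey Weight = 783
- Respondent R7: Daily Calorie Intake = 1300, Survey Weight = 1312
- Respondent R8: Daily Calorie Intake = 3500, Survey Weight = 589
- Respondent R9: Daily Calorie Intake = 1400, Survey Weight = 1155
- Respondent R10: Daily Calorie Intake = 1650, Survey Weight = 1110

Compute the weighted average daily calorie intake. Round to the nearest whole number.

2397

Weighted sum = 2100×974 + 2400×912 + 3050×863 + 2400×1238 + 3350×1709 + 3500×783 + 1300×1312 + 3500×589 + 1400×1155 + 1650×1110
  = 2045400 + 2188800 + 2632150 + 2971200 + 5725150 + 2740500 + 1705600 + 2061500 + 1617000 + 1831500 = 25518800
Sum of weights = 974 + 912 + 863 + 1238 + 1709 + 783 + 1312 + 589 + 1155 + 1110 = 10645
Weighted mean = 25518800 / 10645 = 2397.2569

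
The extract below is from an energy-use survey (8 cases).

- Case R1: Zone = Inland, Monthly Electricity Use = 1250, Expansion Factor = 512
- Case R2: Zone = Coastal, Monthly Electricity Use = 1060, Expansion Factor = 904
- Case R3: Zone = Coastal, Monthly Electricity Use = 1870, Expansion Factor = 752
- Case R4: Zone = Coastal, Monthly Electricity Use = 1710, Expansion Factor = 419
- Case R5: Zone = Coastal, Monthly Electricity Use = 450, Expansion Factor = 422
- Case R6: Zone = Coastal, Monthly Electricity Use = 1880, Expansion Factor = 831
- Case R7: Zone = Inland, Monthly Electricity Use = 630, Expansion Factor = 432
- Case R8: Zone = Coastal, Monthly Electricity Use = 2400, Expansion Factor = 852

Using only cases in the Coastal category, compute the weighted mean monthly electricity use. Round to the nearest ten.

1650

Coastal rows: R2, R3, R4, R5, R6, R8
Weighted sum = 6877950
Sum of weights = 904 + 752 + 419 + 422 + 831 + 852 = 4180
Weighted mean = 6877950 / 4180 = 1645.4426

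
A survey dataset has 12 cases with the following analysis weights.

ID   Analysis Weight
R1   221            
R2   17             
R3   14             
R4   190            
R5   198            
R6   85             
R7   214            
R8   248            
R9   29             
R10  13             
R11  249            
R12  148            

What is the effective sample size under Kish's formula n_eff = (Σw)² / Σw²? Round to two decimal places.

Σ wᵢ = 1626
Σ wᵢ² = 324070
n_eff = 1626² / 324070 = 2643876 / 324070 = 8.1583485

8.16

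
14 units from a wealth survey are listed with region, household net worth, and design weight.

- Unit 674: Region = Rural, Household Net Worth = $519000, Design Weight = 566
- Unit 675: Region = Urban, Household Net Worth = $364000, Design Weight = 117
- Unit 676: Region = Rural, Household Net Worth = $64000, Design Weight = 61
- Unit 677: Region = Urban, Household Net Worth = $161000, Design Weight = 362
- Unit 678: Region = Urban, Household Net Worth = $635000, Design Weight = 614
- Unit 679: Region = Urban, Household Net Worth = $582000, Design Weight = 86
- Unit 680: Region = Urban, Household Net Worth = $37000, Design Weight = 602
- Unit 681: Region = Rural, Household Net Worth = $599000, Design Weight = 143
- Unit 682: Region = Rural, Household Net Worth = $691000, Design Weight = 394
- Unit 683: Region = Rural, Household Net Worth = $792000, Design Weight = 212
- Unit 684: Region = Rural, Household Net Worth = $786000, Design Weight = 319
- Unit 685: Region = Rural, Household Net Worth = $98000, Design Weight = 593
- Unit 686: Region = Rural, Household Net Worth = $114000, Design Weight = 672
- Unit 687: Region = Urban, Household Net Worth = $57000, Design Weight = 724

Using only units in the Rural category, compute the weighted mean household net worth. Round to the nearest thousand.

Rural rows: 674, 676, 681, 682, 683, 684, 685, 686
Weighted sum = 519000×566 + 64000×61 + 599000×143 + 691000×394 + 792000×212 + 786000×319 + 98000×593 + 114000×672
  = 1208929000
Sum of weights = 566 + 61 + 143 + 394 + 212 + 319 + 593 + 672 = 2960
Weighted mean = 1208929000 / 2960 = 408421.96

408000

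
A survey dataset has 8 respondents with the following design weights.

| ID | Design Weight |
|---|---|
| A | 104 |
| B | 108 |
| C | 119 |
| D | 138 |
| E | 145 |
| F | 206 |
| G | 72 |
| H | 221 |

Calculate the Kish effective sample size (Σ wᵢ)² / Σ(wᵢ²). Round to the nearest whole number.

7

Σ wᵢ = 104 + 108 + 119 + 138 + 145 + 206 + 72 + 221 = 1113
Σ wᵢ² = 10816 + 11664 + 14161 + 19044 + 21025 + 42436 + 5184 + 48841 = 173171
n_eff = 1113² / 173171 = 1238769 / 173171 = 7.1534437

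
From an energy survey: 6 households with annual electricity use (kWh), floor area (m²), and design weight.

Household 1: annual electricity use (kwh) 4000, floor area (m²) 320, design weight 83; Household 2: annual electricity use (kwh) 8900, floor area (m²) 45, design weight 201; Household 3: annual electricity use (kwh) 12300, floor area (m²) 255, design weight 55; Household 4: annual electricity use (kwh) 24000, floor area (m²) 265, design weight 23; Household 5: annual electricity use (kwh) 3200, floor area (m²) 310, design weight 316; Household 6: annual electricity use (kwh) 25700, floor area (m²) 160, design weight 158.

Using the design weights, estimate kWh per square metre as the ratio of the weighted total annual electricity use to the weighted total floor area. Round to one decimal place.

Σ wᵢ·y = 4000×83 + 8900×201 + 12300×55 + 24000×23 + 3200×316 + 25700×158
  = 8421200
Σ wᵢ·x = 320×83 + 45×201 + 255×55 + 265×23 + 310×316 + 160×158
  = 26560 + 9045 + 14025 + 6095 + 97960 + 25280 = 178965
Ratio = 8421200 / 178965 = 47.055011

47.1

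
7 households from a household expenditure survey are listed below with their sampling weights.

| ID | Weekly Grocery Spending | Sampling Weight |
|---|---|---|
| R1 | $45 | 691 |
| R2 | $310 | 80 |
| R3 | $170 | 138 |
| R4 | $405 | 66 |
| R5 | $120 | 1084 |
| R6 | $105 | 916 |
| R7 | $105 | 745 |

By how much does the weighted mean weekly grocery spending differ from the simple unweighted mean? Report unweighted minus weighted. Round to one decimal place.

69.6

Unweighted sum = 1260
Unweighted mean = 1260 / 7 = 180
Weighted sum = 45×691 + 310×80 + 170×138 + 405×66 + 120×1084 + 105×916 + 105×745
  = 31095 + 24800 + 23460 + 26730 + 130080 + 96180 + 78225 = 410570
Sum of weights = 691 + 80 + 138 + 66 + 1084 + 916 + 745 = 3720
Weighted mean = 410570 / 3720 = 110.36828
Difference (unweighted minus weighted) = 69.63172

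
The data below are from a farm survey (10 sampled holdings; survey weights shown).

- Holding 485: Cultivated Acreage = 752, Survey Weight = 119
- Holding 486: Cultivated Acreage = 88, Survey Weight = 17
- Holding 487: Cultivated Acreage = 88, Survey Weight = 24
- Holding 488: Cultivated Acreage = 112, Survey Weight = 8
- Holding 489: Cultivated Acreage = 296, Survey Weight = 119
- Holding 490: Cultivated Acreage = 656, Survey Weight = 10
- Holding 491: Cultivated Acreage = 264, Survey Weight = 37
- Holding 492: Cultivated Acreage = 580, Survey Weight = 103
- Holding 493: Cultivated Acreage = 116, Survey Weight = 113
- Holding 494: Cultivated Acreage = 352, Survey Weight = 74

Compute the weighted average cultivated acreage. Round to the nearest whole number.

Weighted sum = 752×119 + 88×17 + 88×24 + 112×8 + 296×119 + 656×10 + 264×37 + 580×103 + 116×113 + 352×74
  = 89488 + 1496 + 2112 + 896 + 35224 + 6560 + 9768 + 59740 + 13108 + 26048 = 244440
Sum of weights = 624
Weighted mean = 244440 / 624 = 391.73077

392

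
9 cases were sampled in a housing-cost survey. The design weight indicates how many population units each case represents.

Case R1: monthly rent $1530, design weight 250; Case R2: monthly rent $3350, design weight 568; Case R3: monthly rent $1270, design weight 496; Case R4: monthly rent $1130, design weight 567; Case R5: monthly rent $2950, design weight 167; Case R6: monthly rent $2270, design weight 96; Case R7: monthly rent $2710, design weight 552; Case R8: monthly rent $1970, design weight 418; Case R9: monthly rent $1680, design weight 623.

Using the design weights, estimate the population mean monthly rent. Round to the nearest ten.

Weighted sum = 1530×250 + 3350×568 + 1270×496 + 1130×567 + 2950×167 + 2270×96 + 2710×552 + 1970×418 + 1680×623
  = 7632520
Sum of weights = 250 + 568 + 496 + 567 + 167 + 96 + 552 + 418 + 623 = 3737
Weighted mean = 7632520 / 3737 = 2042.4191

2040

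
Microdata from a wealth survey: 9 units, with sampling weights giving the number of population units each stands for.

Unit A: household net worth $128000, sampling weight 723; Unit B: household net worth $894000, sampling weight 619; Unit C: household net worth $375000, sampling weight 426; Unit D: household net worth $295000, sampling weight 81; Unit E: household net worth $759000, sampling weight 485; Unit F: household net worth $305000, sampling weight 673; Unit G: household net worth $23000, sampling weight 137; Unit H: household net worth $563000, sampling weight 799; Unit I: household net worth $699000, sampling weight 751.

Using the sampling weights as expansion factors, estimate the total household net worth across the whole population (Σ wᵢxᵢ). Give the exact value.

Weighted total = 128000×723 + 894000×619 + 375000×426 + 295000×81 + 759000×485 + 305000×673 + 23000×137 + 563000×799 + 699000×751
  = 92544000 + 553386000 + 159750000 + 23895000 + 368115000 + 205265000 + 3151000 + 449837000 + 524949000 = 2380892000

2380892000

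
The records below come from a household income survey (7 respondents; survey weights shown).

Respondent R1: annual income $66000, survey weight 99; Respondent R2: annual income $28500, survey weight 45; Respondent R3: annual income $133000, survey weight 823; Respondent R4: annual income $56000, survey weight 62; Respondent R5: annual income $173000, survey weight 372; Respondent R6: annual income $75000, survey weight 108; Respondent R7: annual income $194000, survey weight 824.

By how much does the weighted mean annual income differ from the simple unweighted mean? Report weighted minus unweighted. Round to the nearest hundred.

47700

Unweighted sum = 66000 + 28500 + 133000 + 56000 + 173000 + 75000 + 194000 = 725500
Unweighted mean = 725500 / 7 = 103642.86
Weighted sum = 66000×99 + 28500×45 + 133000×823 + 56000×62 + 173000×372 + 75000×108 + 194000×824
  = 6534000 + 1282500 + 109459000 + 3472000 + 64356000 + 8100000 + 159856000 = 353059500
Sum of weights = 99 + 45 + 823 + 62 + 372 + 108 + 824 = 2333
Weighted mean = 353059500 / 2333 = 151332.83
Difference (weighted minus unweighted) = 47689.976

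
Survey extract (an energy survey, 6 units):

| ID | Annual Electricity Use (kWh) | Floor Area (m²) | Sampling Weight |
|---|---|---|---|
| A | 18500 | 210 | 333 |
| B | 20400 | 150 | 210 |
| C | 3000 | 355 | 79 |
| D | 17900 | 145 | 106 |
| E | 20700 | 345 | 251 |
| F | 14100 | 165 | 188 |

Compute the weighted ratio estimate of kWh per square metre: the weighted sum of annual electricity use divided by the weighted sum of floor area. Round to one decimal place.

77.8

Σ wᵢ·y = 18500×333 + 20400×210 + 3000×79 + 17900×106 + 20700×251 + 14100×188
  = 6160500 + 4284000 + 237000 + 1897400 + 5195700 + 2650800 = 20425400
Σ wᵢ·x = 210×333 + 150×210 + 355×79 + 145×106 + 345×251 + 165×188
  = 262460
Ratio = 20425400 / 262460 = 77.822906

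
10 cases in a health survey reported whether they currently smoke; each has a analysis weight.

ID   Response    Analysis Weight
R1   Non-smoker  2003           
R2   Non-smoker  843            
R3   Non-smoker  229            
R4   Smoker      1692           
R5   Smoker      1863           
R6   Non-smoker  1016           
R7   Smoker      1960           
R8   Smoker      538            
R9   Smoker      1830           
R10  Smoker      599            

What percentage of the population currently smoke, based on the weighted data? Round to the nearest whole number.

Sum of weights for 'Smoker' = 1692 + 1863 + 1960 + 538 + 1830 + 599 = 8482
Total weight = 2003 + 843 + 229 + 1692 + 1863 + 1016 + 1960 + 538 + 1830 + 599 = 12573
Weighted proportion = 8482 / 12573 = 0.67462022 → 67.462022%

67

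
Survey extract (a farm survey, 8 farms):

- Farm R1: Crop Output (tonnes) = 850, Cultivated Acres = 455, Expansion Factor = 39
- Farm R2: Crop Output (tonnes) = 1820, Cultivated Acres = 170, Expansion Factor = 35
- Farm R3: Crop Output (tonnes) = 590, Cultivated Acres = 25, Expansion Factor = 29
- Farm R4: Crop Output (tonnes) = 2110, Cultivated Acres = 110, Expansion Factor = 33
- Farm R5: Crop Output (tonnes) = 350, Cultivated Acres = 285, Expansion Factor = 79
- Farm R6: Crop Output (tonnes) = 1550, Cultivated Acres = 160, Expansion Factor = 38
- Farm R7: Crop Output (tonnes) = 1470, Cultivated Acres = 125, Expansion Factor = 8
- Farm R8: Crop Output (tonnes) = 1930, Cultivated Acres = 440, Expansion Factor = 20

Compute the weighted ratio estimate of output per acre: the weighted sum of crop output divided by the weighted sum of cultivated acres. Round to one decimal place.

Σ wᵢ·y = 320500
Σ wᵢ·x = 455×39 + 170×35 + 25×29 + 110×33 + 285×79 + 160×38 + 125×8 + 440×20
  = 66445
Ratio = 320500 / 66445 = 4.8235383

4.8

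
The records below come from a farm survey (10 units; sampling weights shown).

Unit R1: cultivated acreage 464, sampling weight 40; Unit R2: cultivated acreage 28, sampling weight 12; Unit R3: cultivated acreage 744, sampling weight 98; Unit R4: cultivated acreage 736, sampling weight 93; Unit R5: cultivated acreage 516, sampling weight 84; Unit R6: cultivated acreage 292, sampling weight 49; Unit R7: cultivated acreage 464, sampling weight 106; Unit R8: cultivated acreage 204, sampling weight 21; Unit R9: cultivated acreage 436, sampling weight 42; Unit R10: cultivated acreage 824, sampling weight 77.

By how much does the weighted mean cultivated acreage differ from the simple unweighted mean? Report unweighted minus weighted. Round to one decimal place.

-96.9

Unweighted sum = 464 + 28 + 744 + 736 + 516 + 292 + 464 + 204 + 436 + 824 = 4708
Unweighted mean = 4708 / 10 = 470.8
Weighted sum = 464×40 + 28×12 + 744×98 + 736×93 + 516×84 + 292×49 + 464×106 + 204×21 + 436×42 + 824×77
  = 18560 + 336 + 72912 + 68448 + 43344 + 14308 + 49184 + 4284 + 18312 + 63448 = 353136
Sum of weights = 622
Weighted mean = 353136 / 622 = 567.74277
Difference (unweighted minus weighted) = -96.942765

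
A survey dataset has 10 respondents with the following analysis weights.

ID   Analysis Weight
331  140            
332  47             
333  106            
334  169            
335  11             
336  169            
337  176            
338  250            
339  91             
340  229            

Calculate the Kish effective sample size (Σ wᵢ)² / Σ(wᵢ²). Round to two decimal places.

Σ wᵢ = 1388
Σ wᵢ² = 19600 + 2209 + 11236 + 28561 + 121 + 28561 + 30976 + 62500 + 8281 + 52441 = 244486
n_eff = 1388² / 244486 = 1926544 / 244486 = 7.8799768

7.88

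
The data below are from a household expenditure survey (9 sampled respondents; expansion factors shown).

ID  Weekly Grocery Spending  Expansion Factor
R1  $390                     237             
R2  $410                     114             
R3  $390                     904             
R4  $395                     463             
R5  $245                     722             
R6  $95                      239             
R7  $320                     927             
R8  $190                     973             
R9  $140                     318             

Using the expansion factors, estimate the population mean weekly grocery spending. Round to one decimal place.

285.9

Weighted sum = 390×237 + 410×114 + 390×904 + 395×463 + 245×722 + 95×239 + 320×927 + 190×973 + 140×318
  = 1400240
Sum of weights = 237 + 114 + 904 + 463 + 722 + 239 + 927 + 973 + 318 = 4897
Weighted mean = 1400240 / 4897 = 285.93833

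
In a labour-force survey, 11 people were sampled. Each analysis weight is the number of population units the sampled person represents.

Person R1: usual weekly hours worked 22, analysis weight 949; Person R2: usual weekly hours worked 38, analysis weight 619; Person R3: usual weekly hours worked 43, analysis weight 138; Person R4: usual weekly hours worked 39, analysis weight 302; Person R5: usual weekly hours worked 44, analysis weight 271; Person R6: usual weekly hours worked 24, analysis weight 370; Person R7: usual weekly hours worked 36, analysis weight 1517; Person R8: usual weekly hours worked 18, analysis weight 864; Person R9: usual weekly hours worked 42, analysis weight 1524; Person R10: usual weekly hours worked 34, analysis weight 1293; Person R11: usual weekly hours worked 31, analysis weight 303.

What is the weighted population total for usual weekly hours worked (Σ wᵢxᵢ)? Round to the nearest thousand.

Weighted total = 22×949 + 38×619 + 43×138 + 39×302 + 44×271 + 24×370 + 36×1517 + 18×864 + 42×1524 + 34×1293 + 31×303
  = 20878 + 23522 + 5934 + 11778 + 11924 + 8880 + 54612 + 15552 + 64008 + 43962 + 9393 = 270443

270000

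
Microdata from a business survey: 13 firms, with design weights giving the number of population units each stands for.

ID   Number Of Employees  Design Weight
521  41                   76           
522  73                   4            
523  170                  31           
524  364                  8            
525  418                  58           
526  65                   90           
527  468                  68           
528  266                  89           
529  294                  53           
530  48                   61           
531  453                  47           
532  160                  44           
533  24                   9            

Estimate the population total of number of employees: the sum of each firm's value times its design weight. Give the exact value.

Weighted total = 144239

144239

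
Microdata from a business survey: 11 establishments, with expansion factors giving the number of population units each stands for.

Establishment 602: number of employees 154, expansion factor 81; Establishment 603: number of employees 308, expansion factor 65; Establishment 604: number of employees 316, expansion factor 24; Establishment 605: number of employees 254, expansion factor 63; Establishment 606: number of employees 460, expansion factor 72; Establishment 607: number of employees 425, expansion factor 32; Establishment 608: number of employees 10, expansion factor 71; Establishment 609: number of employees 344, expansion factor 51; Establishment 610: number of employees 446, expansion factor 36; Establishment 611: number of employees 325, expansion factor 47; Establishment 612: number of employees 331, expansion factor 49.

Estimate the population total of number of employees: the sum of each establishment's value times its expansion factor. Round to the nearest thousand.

169000

Weighted total = 168604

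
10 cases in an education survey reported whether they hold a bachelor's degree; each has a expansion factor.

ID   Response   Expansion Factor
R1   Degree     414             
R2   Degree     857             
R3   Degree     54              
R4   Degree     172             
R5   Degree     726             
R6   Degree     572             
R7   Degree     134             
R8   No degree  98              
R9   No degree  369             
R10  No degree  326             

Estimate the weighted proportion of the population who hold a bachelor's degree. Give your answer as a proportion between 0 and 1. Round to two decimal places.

Sum of weights for 'Degree' = 414 + 857 + 54 + 172 + 726 + 572 + 134 = 2929
Total weight = 414 + 857 + 54 + 172 + 726 + 572 + 134 + 98 + 369 + 326 = 3722
Weighted proportion = 2929 / 3722 = 0.7869425

0.79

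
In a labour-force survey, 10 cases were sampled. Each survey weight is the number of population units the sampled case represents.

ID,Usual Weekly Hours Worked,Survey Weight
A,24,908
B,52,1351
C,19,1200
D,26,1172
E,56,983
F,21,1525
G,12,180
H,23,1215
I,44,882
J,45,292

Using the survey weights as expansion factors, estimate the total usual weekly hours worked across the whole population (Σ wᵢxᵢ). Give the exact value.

314442

Weighted total = 24×908 + 52×1351 + 19×1200 + 26×1172 + 56×983 + 21×1525 + 12×180 + 23×1215 + 44×882 + 45×292
  = 21792 + 70252 + 22800 + 30472 + 55048 + 32025 + 2160 + 27945 + 38808 + 13140 = 314442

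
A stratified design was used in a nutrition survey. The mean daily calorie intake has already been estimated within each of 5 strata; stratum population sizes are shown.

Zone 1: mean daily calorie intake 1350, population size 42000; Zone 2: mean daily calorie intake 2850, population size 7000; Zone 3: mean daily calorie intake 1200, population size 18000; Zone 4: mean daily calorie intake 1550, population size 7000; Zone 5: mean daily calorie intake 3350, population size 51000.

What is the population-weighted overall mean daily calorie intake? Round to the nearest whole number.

2240

Σ Nₕ·x̄ₕ = 1350×42000 + 2850×7000 + 1200×18000 + 1550×7000 + 3350×51000
  = 56700000 + 19950000 + 21600000 + 10850000 + 170850000 = 279950000
Σ Nₕ = 125000
Overall mean = 279950000 / 125000 = 2239.6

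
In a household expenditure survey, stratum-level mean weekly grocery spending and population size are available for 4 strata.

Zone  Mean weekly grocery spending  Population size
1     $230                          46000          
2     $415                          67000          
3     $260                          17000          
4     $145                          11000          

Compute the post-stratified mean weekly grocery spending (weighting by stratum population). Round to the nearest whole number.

Σ Nₕ·x̄ₕ = 44400000
Σ Nₕ = 46000 + 67000 + 17000 + 11000 = 141000
Overall mean = 44400000 / 141000 = 314.89362

315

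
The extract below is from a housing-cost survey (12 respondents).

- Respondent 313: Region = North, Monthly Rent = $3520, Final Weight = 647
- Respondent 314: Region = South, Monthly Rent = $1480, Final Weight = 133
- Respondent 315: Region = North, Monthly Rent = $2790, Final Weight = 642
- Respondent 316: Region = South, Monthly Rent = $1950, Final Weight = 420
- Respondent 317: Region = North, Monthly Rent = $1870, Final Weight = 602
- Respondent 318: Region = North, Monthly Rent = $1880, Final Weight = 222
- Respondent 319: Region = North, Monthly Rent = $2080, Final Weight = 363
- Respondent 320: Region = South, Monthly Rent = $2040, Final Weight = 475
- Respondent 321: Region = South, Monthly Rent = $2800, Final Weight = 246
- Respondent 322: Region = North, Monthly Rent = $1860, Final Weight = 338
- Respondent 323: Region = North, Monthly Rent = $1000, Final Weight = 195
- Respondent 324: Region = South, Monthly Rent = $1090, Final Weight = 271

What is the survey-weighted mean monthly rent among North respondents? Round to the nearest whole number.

2390

North rows: 313, 315, 317, 318, 319, 322, 323
Weighted sum = 3520×647 + 2790×642 + 1870×602 + 1880×222 + 2080×363 + 1860×338 + 1000×195
  = 7190440
Sum of weights = 3009
Weighted mean = 7190440 / 3009 = 2389.6444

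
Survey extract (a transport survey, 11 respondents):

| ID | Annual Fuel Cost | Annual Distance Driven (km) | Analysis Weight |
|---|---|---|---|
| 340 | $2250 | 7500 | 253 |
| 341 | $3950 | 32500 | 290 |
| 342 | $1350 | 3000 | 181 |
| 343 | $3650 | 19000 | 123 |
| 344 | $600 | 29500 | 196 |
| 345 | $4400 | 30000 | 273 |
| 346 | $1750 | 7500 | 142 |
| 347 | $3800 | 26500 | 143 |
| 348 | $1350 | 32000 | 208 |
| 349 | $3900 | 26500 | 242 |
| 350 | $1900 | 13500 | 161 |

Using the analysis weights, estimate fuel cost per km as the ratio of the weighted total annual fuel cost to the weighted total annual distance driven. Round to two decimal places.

0.13

Σ wᵢ·y = 2250×253 + 3950×290 + 1350×181 + 3650×123 + 600×196 + 4400×273 + 1750×142 + 3800×143 + 1350×208 + 3900×242 + 1900×161
  = 569250 + 1145500 + 244350 + 448950 + 117600 + 1201200 + 248500 + 543400 + 280800 + 943800 + 305900 = 6049250
Σ wᵢ·x = 7500×253 + 32500×290 + 3000×181 + 19000×123 + 29500×196 + 30000×273 + 7500×142 + 26500×143 + 32000×208 + 26500×242 + 13500×161
  = 1897500 + 9425000 + 543000 + 2337000 + 5782000 + 8190000 + 1065000 + 3789500 + 6656000 + 6413000 + 2173500 = 48271500
Ratio = 6049250 / 48271500 = 0.12531722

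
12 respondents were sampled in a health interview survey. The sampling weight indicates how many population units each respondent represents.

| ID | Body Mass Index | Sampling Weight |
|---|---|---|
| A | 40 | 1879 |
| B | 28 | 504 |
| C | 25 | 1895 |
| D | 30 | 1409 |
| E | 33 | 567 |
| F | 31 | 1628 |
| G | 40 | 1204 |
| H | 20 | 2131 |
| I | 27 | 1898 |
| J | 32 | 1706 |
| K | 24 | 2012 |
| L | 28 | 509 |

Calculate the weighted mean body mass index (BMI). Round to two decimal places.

Weighted sum = 40×1879 + 28×504 + 25×1895 + 30×1409 + 33×567 + 31×1628 + 40×1204 + 20×2131 + 27×1898 + 32×1706 + 24×2012 + 28×509
  = 75160 + 14112 + 47375 + 42270 + 18711 + 50468 + 48160 + 42620 + 51246 + 54592 + 48288 + 14252 = 507254
Sum of weights = 1879 + 504 + 1895 + 1409 + 567 + 1628 + 1204 + 2131 + 1898 + 1706 + 2012 + 509 = 17342
Weighted mean = 507254 / 17342 = 29.250029

29.25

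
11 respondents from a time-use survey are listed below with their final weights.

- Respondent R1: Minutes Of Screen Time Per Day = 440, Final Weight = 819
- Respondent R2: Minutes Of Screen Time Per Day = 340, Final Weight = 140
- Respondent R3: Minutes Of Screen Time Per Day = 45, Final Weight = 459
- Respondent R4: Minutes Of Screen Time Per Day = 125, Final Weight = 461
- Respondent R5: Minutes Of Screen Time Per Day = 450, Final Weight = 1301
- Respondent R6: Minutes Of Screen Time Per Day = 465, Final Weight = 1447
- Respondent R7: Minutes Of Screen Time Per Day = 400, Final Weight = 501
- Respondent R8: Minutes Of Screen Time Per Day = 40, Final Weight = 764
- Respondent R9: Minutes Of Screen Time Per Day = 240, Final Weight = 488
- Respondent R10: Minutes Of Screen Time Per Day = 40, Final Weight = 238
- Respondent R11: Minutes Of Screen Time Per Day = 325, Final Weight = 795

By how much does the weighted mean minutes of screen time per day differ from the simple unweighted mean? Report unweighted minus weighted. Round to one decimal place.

-53.9

Unweighted sum = 440 + 340 + 45 + 125 + 450 + 465 + 400 + 40 + 240 + 40 + 325 = 2910
Unweighted mean = 2910 / 11 = 264.54545
Weighted sum = 440×819 + 340×140 + 45×459 + 125×461 + 450×1301 + 465×1447 + 400×501 + 40×764 + 240×488 + 40×238 + 325×795
  = 360360 + 47600 + 20655 + 57625 + 585450 + 672855 + 200400 + 30560 + 117120 + 9520 + 258375 = 2360520
Sum of weights = 819 + 140 + 459 + 461 + 1301 + 1447 + 501 + 764 + 488 + 238 + 795 = 7413
Weighted mean = 2360520 / 7413 = 318.42979
Difference (unweighted minus weighted) = -53.884331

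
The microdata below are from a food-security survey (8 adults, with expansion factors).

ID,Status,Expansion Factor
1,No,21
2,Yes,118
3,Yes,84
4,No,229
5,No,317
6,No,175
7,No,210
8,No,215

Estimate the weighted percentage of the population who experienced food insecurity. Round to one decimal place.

Sum of weights for 'Yes' = 118 + 84 = 202
Total weight = 21 + 118 + 84 + 229 + 317 + 175 + 210 + 215 = 1369
Weighted proportion = 202 / 1369 = 0.14755296 → 14.755296%

14.8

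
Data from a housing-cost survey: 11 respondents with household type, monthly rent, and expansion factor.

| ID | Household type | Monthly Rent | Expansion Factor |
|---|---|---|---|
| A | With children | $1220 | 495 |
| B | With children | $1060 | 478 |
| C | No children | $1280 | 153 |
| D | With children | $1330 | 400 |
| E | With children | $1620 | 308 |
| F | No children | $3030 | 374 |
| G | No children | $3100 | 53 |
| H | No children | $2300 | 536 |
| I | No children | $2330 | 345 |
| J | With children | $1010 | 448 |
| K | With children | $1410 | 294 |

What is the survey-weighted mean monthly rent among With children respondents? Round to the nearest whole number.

With children rows: A, B, D, E, J, K
Weighted sum = 1220×495 + 1060×478 + 1330×400 + 1620×308 + 1010×448 + 1410×294
  = 3008560
Sum of weights = 495 + 478 + 400 + 308 + 448 + 294 = 2423
Weighted mean = 3008560 / 2423 = 1241.6674

1242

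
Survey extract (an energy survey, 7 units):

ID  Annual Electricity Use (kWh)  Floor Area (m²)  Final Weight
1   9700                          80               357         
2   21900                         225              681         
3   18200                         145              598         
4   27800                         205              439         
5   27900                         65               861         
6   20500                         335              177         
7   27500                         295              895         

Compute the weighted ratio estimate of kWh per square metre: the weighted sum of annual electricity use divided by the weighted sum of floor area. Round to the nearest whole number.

Σ wᵢ·y = 9700×357 + 21900×681 + 18200×598 + 27800×439 + 27900×861 + 20500×177 + 27500×895
  = 3462900 + 14913900 + 10883600 + 12204200 + 24021900 + 3628500 + 24612500 = 93727500
Σ wᵢ·x = 80×357 + 225×681 + 145×598 + 205×439 + 65×861 + 335×177 + 295×895
  = 28560 + 153225 + 86710 + 89995 + 55965 + 59295 + 264025 = 737775
Ratio = 93727500 / 737775 = 127.04076

127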